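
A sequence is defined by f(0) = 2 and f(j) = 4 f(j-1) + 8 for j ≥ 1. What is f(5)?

4776

f(1) = 4*2 + 8 = 16
f(2) = 4*16 + 8 = 72
f(3) = 4*72 + 8 = 296
f(4) = 4*296 + 8 = 1192
f(5) = 4*1192 + 8 = 4776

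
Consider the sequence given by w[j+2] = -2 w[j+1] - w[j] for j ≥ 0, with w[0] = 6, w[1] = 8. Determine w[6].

w[2] = -2*8 - 6 = -22
w[3] = -2*(-22) - 8 = 36
w[4] = -2*36 - (-22) = -50
w[5] = -2*(-50) - 36 = 64
w[6] = -2*64 - (-50) = -78

-78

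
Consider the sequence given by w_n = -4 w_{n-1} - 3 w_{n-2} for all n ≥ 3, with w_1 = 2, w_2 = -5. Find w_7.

w_3 = -4(-5) - 3(2) = 14
w_4 = -4(14) - 3(-5) = -41
w_5 = -4(-41) - 3(14) = 122
w_6 = -4(122) - 3(-41) = -365
w_7 = -4(-365) - 3(122) = 1094

1094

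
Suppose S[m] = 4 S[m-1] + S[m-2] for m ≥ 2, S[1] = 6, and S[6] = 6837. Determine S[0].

Let S[0] = w.
S[2] = 24 + w
S[3] = 102 + 4w
S[4] = 432 + 17w
S[5] = 1830 + 72w
S[6] = 7752 + 305w
So 7752 + 305w = 6837, giving w = -3.

-3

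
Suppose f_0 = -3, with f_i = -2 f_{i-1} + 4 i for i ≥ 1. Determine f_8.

-984

f_1 = -2*(-3) + 4 = 10
f_2 = -2*10 + 8 = -12
f_3 = -2*(-12) + 12 = 36
f_4 = -2*36 + 16 = -56
f_5 = -2*(-56) + 20 = 132
f_6 = -2*132 + 24 = -240
f_7 = -2*(-240) + 28 = 508
f_8 = -2*508 + 32 = -984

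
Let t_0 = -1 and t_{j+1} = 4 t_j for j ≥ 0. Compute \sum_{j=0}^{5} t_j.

t_1 = 4·(-1) = -4
t_2 = 4·(-4) = -16
t_3 = 4·(-16) = -64
t_4 = 4·(-64) = -256
t_5 = 4·(-256) = -1024
Sum = (-1) + (-4) + (-16) + (-64) + (-256) + (-1024) = -1365

-1365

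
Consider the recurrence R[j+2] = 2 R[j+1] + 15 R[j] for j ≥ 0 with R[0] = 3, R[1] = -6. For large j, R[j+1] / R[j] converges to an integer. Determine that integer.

5

The characteristic equation is r^2 - 2r - 15 = 0, which factors as (r - 5)(r + 3) = 0.
So the roots are 5 and -3. Since |5| > |-3| and the coefficient of 5^j is non-zero, the ratio tends to 5.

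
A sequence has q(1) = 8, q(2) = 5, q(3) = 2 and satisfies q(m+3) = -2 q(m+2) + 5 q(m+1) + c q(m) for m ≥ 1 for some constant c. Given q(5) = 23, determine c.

q(4) = 21 + 8c
q(5) = -32 - 11c
So -32 - 11c = 23, giving c = -5.

-5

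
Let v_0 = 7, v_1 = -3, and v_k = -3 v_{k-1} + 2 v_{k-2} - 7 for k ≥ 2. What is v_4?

v_2 = -3(-3) + 2(7) - 7 = 16
v_3 = -3(16) + 2(-3) - 7 = -61
v_4 = -3(-61) + 2(16) - 7 = 208

208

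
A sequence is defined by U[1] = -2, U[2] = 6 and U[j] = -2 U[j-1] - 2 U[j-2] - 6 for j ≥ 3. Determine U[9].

-14

U[3] = -2(6) - 2(-2) - 6 = -14
U[4] = -2(-14) - 2(6) - 6 = 10
U[5] = -2(10) - 2(-14) - 6 = 2
U[6] = -2(2) - 2(10) - 6 = -30
U[7] = -2(-30) - 2(2) - 6 = 50
U[8] = -2(50) - 2(-30) - 6 = -46
U[9] = -2(-46) - 2(50) - 6 = -14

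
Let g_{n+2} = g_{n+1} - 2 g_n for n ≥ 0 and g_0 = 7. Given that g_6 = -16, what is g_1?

-6

Let g_1 = v.
g_2 = -14 + v
g_3 = -14 - v
g_4 = 14 - 3v
g_5 = 42 - v
g_6 = 14 + 5v
So 14 + 5v = -16, giving v = -6.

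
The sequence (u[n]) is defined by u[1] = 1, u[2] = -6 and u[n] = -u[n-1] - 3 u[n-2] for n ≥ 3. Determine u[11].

u[3] = -(-6) - 3*1 = 3
u[4] = -3 - 3*(-6) = 15
u[5] = -15 - 3*3 = -24
u[6] = -(-24) - 3*15 = -21
u[7] = -(-21) - 3*(-24) = 93
u[8] = -93 - 3*(-21) = -30
u[9] = -(-30) - 3*93 = -249
u[10] = -(-249) - 3*(-30) = 339
u[11] = -339 - 3*(-249) = 408

408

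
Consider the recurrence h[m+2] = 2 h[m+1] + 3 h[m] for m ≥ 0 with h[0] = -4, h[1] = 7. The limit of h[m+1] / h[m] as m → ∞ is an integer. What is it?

The characteristic equation is r^2 - 2r - 3 = 0, which factors as (r - 3)(r + 1) = 0.
So the roots are 3 and -1. Since |3| > |-1| and the coefficient of 3^m is non-zero, the ratio tends to 3.

3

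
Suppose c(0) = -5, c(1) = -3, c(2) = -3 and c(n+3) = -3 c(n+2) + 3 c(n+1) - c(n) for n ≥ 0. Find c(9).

c(3) = -3(-3) + 3(-3) - (-5) = 5
c(4) = -3(5) + 3(-3) - (-3) = -21
c(5) = -3(-21) + 3(5) - (-3) = 81
c(6) = -3(81) + 3(-21) - 5 = -311
c(7) = -3(-311) + 3(81) - (-21) = 1197
c(8) = -3(1197) + 3(-311) - 81 = -4605
c(9) = -3(-4605) + 3(1197) - (-311) = 17717

17717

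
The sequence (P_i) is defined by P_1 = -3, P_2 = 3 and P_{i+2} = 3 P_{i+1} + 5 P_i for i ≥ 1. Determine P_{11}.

P_3 = 3·3 + 5·(-3) = -6
P_4 = 3·(-6) + 5·3 = -3
P_5 = 3·(-3) + 5·(-6) = -39
P_6 = 3·(-39) + 5·(-3) = -132
P_7 = 3·(-132) + 5·(-39) = -591
P_8 = 3·(-591) + 5·(-132) = -2433
P_9 = 3·(-2433) + 5·(-591) = -10254
P_{10} = 3·(-10254) + 5·(-2433) = -42927
P_{11} = 3·(-42927) + 5·(-10254) = -180051

-180051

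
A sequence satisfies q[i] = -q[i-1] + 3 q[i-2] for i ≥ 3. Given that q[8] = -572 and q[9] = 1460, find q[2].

Rearranging, q[i-2] = (q[i] + q[i-1]) / 3.
q[7] = (1460 + (-572)) / 3 = 888/3 = 296
q[6] = (-572 + 296) / 3 = -276/3 = -92
q[5] = (296 + (-92)) / 3 = 204/3 = 68
q[4] = (-92 + 68) / 3 = -24/3 = -8
q[3] = (68 + (-8)) / 3 = 60/3 = 20
q[2] = (-8 + 20) / 3 = 12/3 = 4

4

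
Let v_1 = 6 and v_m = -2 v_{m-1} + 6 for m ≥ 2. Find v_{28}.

-536870910

The fixed point is 6/(1 + 2) = 2, so v_m - 2 = -2(v_{m-1} - 2).
Hence v_m = 4·(-2)^{m-1} + 2.
v_{28} = 4·(-2)^{27} + 2 = 4·-134217728 + 2 = -536870910.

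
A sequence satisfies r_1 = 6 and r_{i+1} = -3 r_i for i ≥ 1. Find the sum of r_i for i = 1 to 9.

29526

r_2 = -3*6 = -18
r_3 = -3*(-18) = 54
r_4 = -3*54 = -162
r_5 = -3*(-162) = 486
r_6 = -3*486 = -1458
r_7 = -3*(-1458) = 4374
r_8 = -3*4374 = -13122
r_9 = -3*(-13122) = 39366
Sum = 6 + (-18) + 54 + (-162) + 486 + (-1458) + 4374 + (-13122) + 39366 = 29526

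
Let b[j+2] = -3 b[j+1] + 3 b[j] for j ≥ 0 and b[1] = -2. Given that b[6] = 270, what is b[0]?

-2

Let b[0] = w.
b[2] = 6 + 3w
b[3] = -24 - 9w
b[4] = 90 + 36w
b[5] = -342 - 135w
b[6] = 1296 + 513w
So 1296 + 513w = 270, giving w = -2.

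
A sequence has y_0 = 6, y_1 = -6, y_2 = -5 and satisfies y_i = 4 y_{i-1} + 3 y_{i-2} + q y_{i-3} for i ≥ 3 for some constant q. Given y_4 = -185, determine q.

-1

y_3 = -38 + 6q
y_4 = -167 + 18q
So -167 + 18q = -185, giving q = -1.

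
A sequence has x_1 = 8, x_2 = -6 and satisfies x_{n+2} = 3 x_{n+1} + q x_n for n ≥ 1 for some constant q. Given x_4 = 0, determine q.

x_3 = -18 + 8q
x_4 = -54 + 18q
So -54 + 18q = 0, giving q = 3.

3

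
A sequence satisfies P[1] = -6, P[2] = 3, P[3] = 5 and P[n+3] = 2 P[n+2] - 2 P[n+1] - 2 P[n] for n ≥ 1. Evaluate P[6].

P[4] = 2(5) - 2(3) - 2(-6) = 16
P[5] = 2(16) - 2(5) - 2(3) = 16
P[6] = 2(16) - 2(16) - 2(5) = -10

-10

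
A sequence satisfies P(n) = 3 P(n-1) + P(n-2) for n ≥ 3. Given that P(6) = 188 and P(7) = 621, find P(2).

-1

Rearranging, P(n-2) = P(n) - 3 P(n-1).
P(5) = 621 - 3·188 = 57
P(4) = 188 - 3·57 = 17
P(3) = 57 - 3·17 = 6
P(2) = 17 - 3·6 = -1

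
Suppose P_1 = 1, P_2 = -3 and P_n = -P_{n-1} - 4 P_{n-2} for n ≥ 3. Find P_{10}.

P_3 = -(-3) - 4·1 = -1
P_4 = -(-1) - 4·(-3) = 13
P_5 = -13 - 4·(-1) = -9
P_6 = -(-9) - 4·13 = -43
P_7 = -(-43) - 4·(-9) = 79
P_8 = -79 - 4·(-43) = 93
P_9 = -93 - 4·79 = -409
P_{10} = -(-409) - 4·93 = 37

37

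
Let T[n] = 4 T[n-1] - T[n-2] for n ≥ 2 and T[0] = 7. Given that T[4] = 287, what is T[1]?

Let T[1] = w.
T[2] = -7 + 4w
T[3] = -28 + 15w
T[4] = -105 + 56w
So -105 + 56w = 287, giving w = 7.

7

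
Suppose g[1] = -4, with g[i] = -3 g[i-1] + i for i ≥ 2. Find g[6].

g[2] = -3*(-4) + 2 = 14
g[3] = -3*14 + 3 = -39
g[4] = -3*(-39) + 4 = 121
g[5] = -3*121 + 5 = -358
g[6] = -3*(-358) + 6 = 1080

1080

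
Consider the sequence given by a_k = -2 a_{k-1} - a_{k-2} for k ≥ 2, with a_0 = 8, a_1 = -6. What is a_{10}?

-12

a_2 = -2(-6) - 8 = 4
a_3 = -2(4) - (-6) = -2
a_4 = -2(-2) - 4 = 0
a_5 = -2(0) - (-2) = 2
a_6 = -2(2) - 0 = -4
a_7 = -2(-4) - 2 = 6
a_8 = -2(6) - (-4) = -8
a_9 = -2(-8) - 6 = 10
a_{10} = -2(10) - (-8) = -12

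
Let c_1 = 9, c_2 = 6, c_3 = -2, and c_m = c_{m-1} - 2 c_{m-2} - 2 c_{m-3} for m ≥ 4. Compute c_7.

172

c_4 = (-2) - 2*6 - 2*9 = -32
c_5 = (-32) - 2*(-2) - 2*6 = -40
c_6 = (-40) - 2*(-32) - 2*(-2) = 28
c_7 = 28 - 2*(-40) - 2*(-32) = 172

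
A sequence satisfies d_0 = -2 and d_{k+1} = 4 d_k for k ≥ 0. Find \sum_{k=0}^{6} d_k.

d_1 = 4·(-2) = -8
d_2 = 4·(-8) = -32
d_3 = 4·(-32) = -128
d_4 = 4·(-128) = -512
d_5 = 4·(-512) = -2048
d_6 = 4·(-2048) = -8192
Sum = (-2) + (-8) + (-32) + (-128) + (-512) + (-2048) + (-8192) = -10922

-10922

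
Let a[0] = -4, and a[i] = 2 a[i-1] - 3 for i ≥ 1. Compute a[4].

-109

a[1] = 2*(-4) - 3 = -11
a[2] = 2*(-11) - 3 = -25
a[3] = 2*(-25) - 3 = -53
a[4] = 2*(-53) - 3 = -109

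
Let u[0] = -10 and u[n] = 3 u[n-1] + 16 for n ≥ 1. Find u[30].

-411782264189306

The fixed point is 16/(1 - 3) = -8, so u[n] + 8 = 3(u[n-1] + 8).
Hence u[n] = -2·3^n - 8.
u[30] = -2·3^{30} - 8 = -2·205891132094649 - 8 = -411782264189306.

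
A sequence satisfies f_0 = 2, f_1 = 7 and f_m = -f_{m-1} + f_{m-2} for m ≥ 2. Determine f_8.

-121

f_2 = -7 + 2 = -5
f_3 = -(-5) + 7 = 12
f_4 = -12 + (-5) = -17
f_5 = -(-17) + 12 = 29
f_6 = -29 + (-17) = -46
f_7 = -(-46) + 29 = 75
f_8 = -75 + (-46) = -121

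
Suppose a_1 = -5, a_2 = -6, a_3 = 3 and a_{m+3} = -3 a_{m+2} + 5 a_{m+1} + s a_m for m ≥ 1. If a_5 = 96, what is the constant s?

a_4 = -39 - 5s
a_5 = 132 + 9s
So 132 + 9s = 96, giving s = -4.

-4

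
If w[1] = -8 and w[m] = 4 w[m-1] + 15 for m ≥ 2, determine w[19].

The fixed point is 15/(1 - 4) = -5, so w[m] + 5 = 4(w[m-1] + 5).
Hence w[m] = -3·4^{m-1} - 5.
w[19] = -3·4^{18} - 5 = -3·68719476736 - 5 = -206158430213.

-206158430213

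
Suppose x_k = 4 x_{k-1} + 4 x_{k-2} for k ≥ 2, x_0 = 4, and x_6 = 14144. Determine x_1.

Let x_1 = v.
x_2 = 16 + 4v
x_3 = 64 + 20v
x_4 = 320 + 96v
x_5 = 1536 + 464v
x_6 = 7424 + 2240v
So 7424 + 2240v = 14144, giving v = 3.

3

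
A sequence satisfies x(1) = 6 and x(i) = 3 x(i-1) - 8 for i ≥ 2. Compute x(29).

The fixed point is -8/(1 - 3) = 4, so x(i) - 4 = 3(x(i-1) - 4).
Hence x(i) = 2·3^{i-1} + 4.
x(29) = 2·3^{28} + 4 = 2·22876792454961 + 4 = 45753584909926.

45753584909926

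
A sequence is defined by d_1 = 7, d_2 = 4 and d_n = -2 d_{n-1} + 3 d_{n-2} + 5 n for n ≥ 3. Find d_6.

d_3 = -2(4) + 3(7) + 15 = 28
d_4 = -2(28) + 3(4) + 20 = -24
d_5 = -2(-24) + 3(28) + 25 = 157
d_6 = -2(157) + 3(-24) + 30 = -356

-356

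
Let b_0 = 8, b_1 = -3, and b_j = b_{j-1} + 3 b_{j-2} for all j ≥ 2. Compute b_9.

3684

b_2 = (-3) + 3*8 = 21
b_3 = 21 + 3*(-3) = 12
b_4 = 12 + 3*21 = 75
b_5 = 75 + 3*12 = 111
b_6 = 111 + 3*75 = 336
b_7 = 336 + 3*111 = 669
b_8 = 669 + 3*336 = 1677
b_9 = 1677 + 3*669 = 3684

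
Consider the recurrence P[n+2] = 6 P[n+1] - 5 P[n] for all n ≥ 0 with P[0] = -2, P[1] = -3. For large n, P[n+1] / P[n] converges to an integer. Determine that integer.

The characteristic equation is r^2 - 6r + 5 = 0, which factors as (r - 5)(r - 1) = 0.
So the roots are 5 and 1. Since |5| > |1| and the coefficient of 5^n is non-zero, the ratio tends to 5.

5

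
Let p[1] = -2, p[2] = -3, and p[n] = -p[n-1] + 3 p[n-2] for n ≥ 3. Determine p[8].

-51

p[3] = -(-3) + 3(-2) = -3
p[4] = -(-3) + 3(-3) = -6
p[5] = -(-6) + 3(-3) = -3
p[6] = -(-3) + 3(-6) = -15
p[7] = -(-15) + 3(-3) = 6
p[8] = -6 + 3(-15) = -51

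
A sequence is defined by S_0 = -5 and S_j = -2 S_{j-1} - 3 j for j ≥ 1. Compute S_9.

S_1 = -2(-5) - 3 = 7
S_2 = -2(7) - 6 = -20
S_3 = -2(-20) - 9 = 31
S_4 = -2(31) - 12 = -74
S_5 = -2(-74) - 15 = 133
S_6 = -2(133) - 18 = -284
S_7 = -2(-284) - 21 = 547
S_8 = -2(547) - 24 = -1118
S_9 = -2(-1118) - 27 = 2209

2209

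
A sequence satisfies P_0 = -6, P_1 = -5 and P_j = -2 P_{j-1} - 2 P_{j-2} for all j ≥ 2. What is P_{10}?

352

P_2 = -2*(-5) - 2*(-6) = 22
P_3 = -2*22 - 2*(-5) = -34
P_4 = -2*(-34) - 2*22 = 24
P_5 = -2*24 - 2*(-34) = 20
P_6 = -2*20 - 2*24 = -88
P_7 = -2*(-88) - 2*20 = 136
P_8 = -2*136 - 2*(-88) = -96
P_9 = -2*(-96) - 2*136 = -80
P_{10} = -2*(-80) - 2*(-96) = 352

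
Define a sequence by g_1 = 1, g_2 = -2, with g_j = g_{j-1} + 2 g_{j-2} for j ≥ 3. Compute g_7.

g_3 = (-2) + 2·1 = 0
g_4 = 0 + 2·(-2) = -4
g_5 = (-4) + 2·0 = -4
g_6 = (-4) + 2·(-4) = -12
g_7 = (-12) + 2·(-4) = -20

-20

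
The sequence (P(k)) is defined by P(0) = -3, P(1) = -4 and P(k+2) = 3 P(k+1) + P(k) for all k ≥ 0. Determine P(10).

-210258

P(2) = 3·(-4) + (-3) = -15
P(3) = 3·(-15) + (-4) = -49
P(4) = 3·(-49) + (-15) = -162
P(5) = 3·(-162) + (-49) = -535
P(6) = 3·(-535) + (-162) = -1767
P(7) = 3·(-1767) + (-535) = -5836
P(8) = 3·(-5836) + (-1767) = -19275
P(9) = 3·(-19275) + (-5836) = -63661
P(10) = 3·(-63661) + (-19275) = -210258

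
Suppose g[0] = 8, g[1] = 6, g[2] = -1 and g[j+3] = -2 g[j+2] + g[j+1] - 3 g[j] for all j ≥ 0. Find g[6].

g[3] = -2·(-1) + 6 - 3·8 = -16
g[4] = -2·(-16) + (-1) - 3·6 = 13
g[5] = -2·13 + (-16) - 3·(-1) = -39
g[6] = -2·(-39) + 13 - 3·(-16) = 139

139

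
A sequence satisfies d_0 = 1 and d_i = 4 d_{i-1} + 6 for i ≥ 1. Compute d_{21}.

The fixed point is 6/(1 - 4) = -2, so d_i + 2 = 4(d_{i-1} + 2).
Hence d_i = 3·4^i - 2.
d_{21} = 3·4^{21} - 2 = 3·4398046511104 - 2 = 13194139533310.

13194139533310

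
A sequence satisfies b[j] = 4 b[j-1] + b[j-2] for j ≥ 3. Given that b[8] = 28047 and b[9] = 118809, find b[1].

9

Rearranging, b[j-2] = b[j] - 4 b[j-1].
b[7] = 118809 - 4(28047) = 6621
b[6] = 28047 - 4(6621) = 1563
b[5] = 6621 - 4(1563) = 369
b[4] = 1563 - 4(369) = 87
b[3] = 369 - 4(87) = 21
b[2] = 87 - 4(21) = 3
b[1] = 21 - 4(3) = 9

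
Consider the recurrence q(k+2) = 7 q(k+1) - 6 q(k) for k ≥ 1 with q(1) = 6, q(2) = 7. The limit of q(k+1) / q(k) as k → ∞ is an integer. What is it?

6

The characteristic equation is r^2 - 7r + 6 = 0, which factors as (r - 6)(r - 1) = 0.
So the roots are 6 and 1. Since |6| > |1| and the coefficient of 6^k is non-zero, the ratio tends to 6.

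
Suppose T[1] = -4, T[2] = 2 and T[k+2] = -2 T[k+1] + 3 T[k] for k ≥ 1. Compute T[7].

-1096

T[3] = -2(2) + 3(-4) = -16
T[4] = -2(-16) + 3(2) = 38
T[5] = -2(38) + 3(-16) = -124
T[6] = -2(-124) + 3(38) = 362
T[7] = -2(362) + 3(-124) = -1096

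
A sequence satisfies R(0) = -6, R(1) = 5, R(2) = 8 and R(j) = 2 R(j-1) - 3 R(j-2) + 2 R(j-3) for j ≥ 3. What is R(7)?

77

R(3) = 2(8) - 3(5) + 2(-6) = -11
R(4) = 2(-11) - 3(8) + 2(5) = -36
R(5) = 2(-36) - 3(-11) + 2(8) = -23
R(6) = 2(-23) - 3(-36) + 2(-11) = 40
R(7) = 2(40) - 3(-23) + 2(-36) = 77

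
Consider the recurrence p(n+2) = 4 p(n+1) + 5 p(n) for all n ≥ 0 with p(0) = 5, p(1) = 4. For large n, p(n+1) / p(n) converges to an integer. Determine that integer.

5

The characteristic equation is r^2 - 4r - 5 = 0, which factors as (r - 5)(r + 1) = 0.
So the roots are 5 and -1. Since |5| > |-1| and the coefficient of 5^n is non-zero, the ratio tends to 5.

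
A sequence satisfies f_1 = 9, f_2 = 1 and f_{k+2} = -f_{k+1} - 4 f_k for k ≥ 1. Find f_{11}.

5851

f_3 = -1 - 4*9 = -37
f_4 = -(-37) - 4*1 = 33
f_5 = -33 - 4*(-37) = 115
f_6 = -115 - 4*33 = -247
f_7 = -(-247) - 4*115 = -213
f_8 = -(-213) - 4*(-247) = 1201
f_9 = -1201 - 4*(-213) = -349
f_{10} = -(-349) - 4*1201 = -4455
f_{11} = -(-4455) - 4*(-349) = 5851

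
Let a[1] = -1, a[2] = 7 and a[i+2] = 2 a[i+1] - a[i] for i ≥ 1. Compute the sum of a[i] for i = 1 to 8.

a[3] = 2*7 - (-1) = 15
a[4] = 2*15 - 7 = 23
a[5] = 2*23 - 15 = 31
a[6] = 2*31 - 23 = 39
a[7] = 2*39 - 31 = 47
a[8] = 2*47 - 39 = 55
Sum = (-1) + 7 + 15 + 23 + 31 + 39 + 47 + 55 = 216

216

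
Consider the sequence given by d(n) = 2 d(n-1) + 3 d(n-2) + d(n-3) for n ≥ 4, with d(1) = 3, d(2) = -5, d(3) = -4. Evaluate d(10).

d(4) = 2·(-4) + 3·(-5) + 3 = -20
d(5) = 2·(-20) + 3·(-4) + (-5) = -57
d(6) = 2·(-57) + 3·(-20) + (-4) = -178
d(7) = 2·(-178) + 3·(-57) + (-20) = -547
d(8) = 2·(-547) + 3·(-178) + (-57) = -1685
d(9) = 2·(-1685) + 3·(-547) + (-178) = -5189
d(10) = 2·(-5189) + 3·(-1685) + (-547) = -15980

-15980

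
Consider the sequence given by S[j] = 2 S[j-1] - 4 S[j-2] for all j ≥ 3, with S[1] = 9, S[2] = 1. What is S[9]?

S[3] = 2*1 - 4*9 = -34
S[4] = 2*(-34) - 4*1 = -72
S[5] = 2*(-72) - 4*(-34) = -8
S[6] = 2*(-8) - 4*(-72) = 272
S[7] = 2*272 - 4*(-8) = 576
S[8] = 2*576 - 4*272 = 64
S[9] = 2*64 - 4*576 = -2176

-2176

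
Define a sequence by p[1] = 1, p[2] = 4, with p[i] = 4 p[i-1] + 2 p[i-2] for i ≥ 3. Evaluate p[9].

p[3] = 4(4) + 2(1) = 18
p[4] = 4(18) + 2(4) = 80
p[5] = 4(80) + 2(18) = 356
p[6] = 4(356) + 2(80) = 1584
p[7] = 4(1584) + 2(356) = 7048
p[8] = 4(7048) + 2(1584) = 31360
p[9] = 4(31360) + 2(7048) = 139536

139536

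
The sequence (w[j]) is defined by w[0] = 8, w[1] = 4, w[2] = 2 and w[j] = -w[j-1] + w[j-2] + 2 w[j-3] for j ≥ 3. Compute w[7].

16

w[3] = -2 + 4 + 2(8) = 18
w[4] = -18 + 2 + 2(4) = -8
w[5] = -(-8) + 18 + 2(2) = 30
w[6] = -30 + (-8) + 2(18) = -2
w[7] = -(-2) + 30 + 2(-8) = 16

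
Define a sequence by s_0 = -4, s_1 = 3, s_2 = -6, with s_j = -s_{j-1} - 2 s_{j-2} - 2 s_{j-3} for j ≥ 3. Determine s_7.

s_3 = -(-6) - 2·3 - 2·(-4) = 8
s_4 = -8 - 2·(-6) - 2·3 = -2
s_5 = -(-2) - 2·8 - 2·(-6) = -2
s_6 = -(-2) - 2·(-2) - 2·8 = -10
s_7 = -(-10) - 2·(-2) - 2·(-2) = 18

18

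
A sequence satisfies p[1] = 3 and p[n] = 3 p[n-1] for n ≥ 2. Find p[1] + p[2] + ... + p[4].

p[2] = 3·3 = 9
p[3] = 3·9 = 27
p[4] = 3·27 = 81
Sum = 3 + 9 + 27 + 81 = 120

120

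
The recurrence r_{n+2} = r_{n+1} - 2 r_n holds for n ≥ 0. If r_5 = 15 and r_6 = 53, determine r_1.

Rearranging, r_{n-2} = (r_n - r_{n-1}) / -2.
r_4 = (53 - 15) / -2 = 38/-2 = -19
r_3 = (15 - (-19)) / -2 = 34/-2 = -17
r_2 = (-19 - (-17)) / -2 = -2/-2 = 1
r_1 = (-17 - 1) / -2 = -18/-2 = 9

9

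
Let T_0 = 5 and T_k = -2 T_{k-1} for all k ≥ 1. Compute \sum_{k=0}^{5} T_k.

T_1 = -2*5 = -10
T_2 = -2*(-10) = 20
T_3 = -2*20 = -40
T_4 = -2*(-40) = 80
T_5 = -2*80 = -160
Sum = 5 + (-10) + 20 + (-40) + 80 + (-160) = -105

-105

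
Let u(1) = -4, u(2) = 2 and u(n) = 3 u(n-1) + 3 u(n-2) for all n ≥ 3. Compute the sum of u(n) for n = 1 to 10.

-55892

u(3) = 3(2) + 3(-4) = -6
u(4) = 3(-6) + 3(2) = -12
u(5) = 3(-12) + 3(-6) = -54
u(6) = 3(-54) + 3(-12) = -198
u(7) = 3(-198) + 3(-54) = -756
u(8) = 3(-756) + 3(-198) = -2862
u(9) = 3(-2862) + 3(-756) = -10854
u(10) = 3(-10854) + 3(-2862) = -41148
Sum = (-4) + 2 + (-6) + (-12) + (-54) + (-198) + (-756) + (-2862) + (-10854) + (-41148) = -55892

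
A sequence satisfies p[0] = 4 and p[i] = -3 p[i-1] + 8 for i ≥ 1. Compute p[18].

The fixed point is 8/(1 + 3) = 2, so p[i] - 2 = -3(p[i-1] - 2).
Hence p[i] = 2·(-3)^i + 2.
p[18] = 2·(-3)^{18} + 2 = 2·387420489 + 2 = 774840980.

774840980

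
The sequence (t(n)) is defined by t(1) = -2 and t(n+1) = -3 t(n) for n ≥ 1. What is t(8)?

t(2) = -3(-2) = 6
t(3) = -3(6) = -18
t(4) = -3(-18) = 54
t(5) = -3(54) = -162
t(6) = -3(-162) = 486
t(7) = -3(486) = -1458
t(8) = -3(-1458) = 4374

4374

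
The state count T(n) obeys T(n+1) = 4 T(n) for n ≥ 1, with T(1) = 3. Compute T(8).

T(2) = 4*3 = 12
T(3) = 4*12 = 48
T(4) = 4*48 = 192
T(5) = 4*192 = 768
T(6) = 4*768 = 3072
T(7) = 4*3072 = 12288
T(8) = 4*12288 = 49152

49152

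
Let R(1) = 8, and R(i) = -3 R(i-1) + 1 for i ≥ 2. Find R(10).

R(2) = -3*8 + 1 = -23
R(3) = -3*(-23) + 1 = 70
R(4) = -3*70 + 1 = -209
R(5) = -3*(-209) + 1 = 628
R(6) = -3*628 + 1 = -1883
R(7) = -3*(-1883) + 1 = 5650
R(8) = -3*5650 + 1 = -16949
R(9) = -3*(-16949) + 1 = 50848
R(10) = -3*50848 + 1 = -152543

-152543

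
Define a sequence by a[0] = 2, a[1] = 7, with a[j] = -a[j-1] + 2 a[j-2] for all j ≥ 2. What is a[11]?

3417

a[2] = -7 + 2*2 = -3
a[3] = -(-3) + 2*7 = 17
a[4] = -17 + 2*(-3) = -23
a[5] = -(-23) + 2*17 = 57
a[6] = -57 + 2*(-23) = -103
a[7] = -(-103) + 2*57 = 217
a[8] = -217 + 2*(-103) = -423
a[9] = -(-423) + 2*217 = 857
a[10] = -857 + 2*(-423) = -1703
a[11] = -(-1703) + 2*857 = 3417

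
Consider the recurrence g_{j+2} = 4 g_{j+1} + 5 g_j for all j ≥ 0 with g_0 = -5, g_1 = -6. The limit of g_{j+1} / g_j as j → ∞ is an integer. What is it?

The characteristic equation is r^2 - 4r - 5 = 0, which factors as (r - 5)(r + 1) = 0.
So the roots are 5 and -1. Since |5| > |-1| and the coefficient of 5^j is non-zero, the ratio tends to 5.

5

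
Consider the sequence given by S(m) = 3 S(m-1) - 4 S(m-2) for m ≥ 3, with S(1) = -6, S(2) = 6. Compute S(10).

S(3) = 3*6 - 4*(-6) = 42
S(4) = 3*42 - 4*6 = 102
S(5) = 3*102 - 4*42 = 138
S(6) = 3*138 - 4*102 = 6
S(7) = 3*6 - 4*138 = -534
S(8) = 3*(-534) - 4*6 = -1626
S(9) = 3*(-1626) - 4*(-534) = -2742
S(10) = 3*(-2742) - 4*(-1626) = -1722

-1722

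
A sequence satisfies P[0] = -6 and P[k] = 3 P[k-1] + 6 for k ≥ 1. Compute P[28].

The fixed point is 6/(1 - 3) = -3, so P[k] + 3 = 3(P[k-1] + 3).
Hence P[k] = -3·3^k - 3.
P[28] = -3·3^{28} - 3 = -3·22876792454961 - 3 = -68630377364886.

-68630377364886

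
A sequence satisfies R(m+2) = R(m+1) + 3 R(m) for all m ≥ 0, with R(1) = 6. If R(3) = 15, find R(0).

Let R(0) = y.
R(2) = 6 + 3y
R(3) = 24 + 3y
So 24 + 3y = 15, giving y = -3.

-3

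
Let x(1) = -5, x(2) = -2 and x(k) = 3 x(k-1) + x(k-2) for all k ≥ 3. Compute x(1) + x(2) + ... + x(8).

-5995

x(3) = 3(-2) + (-5) = -11
x(4) = 3(-11) + (-2) = -35
x(5) = 3(-35) + (-11) = -116
x(6) = 3(-116) + (-35) = -383
x(7) = 3(-383) + (-116) = -1265
x(8) = 3(-1265) + (-383) = -4178
Sum = (-5) + (-2) + (-11) + (-35) + (-116) + (-383) + (-1265) + (-4178) = -5995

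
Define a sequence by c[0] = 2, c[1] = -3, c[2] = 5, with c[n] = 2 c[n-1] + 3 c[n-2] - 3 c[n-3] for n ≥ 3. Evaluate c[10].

1823

c[3] = 2(5) + 3(-3) - 3(2) = -5
c[4] = 2(-5) + 3(5) - 3(-3) = 14
c[5] = 2(14) + 3(-5) - 3(5) = -2
c[6] = 2(-2) + 3(14) - 3(-5) = 53
c[7] = 2(53) + 3(-2) - 3(14) = 58
c[8] = 2(58) + 3(53) - 3(-2) = 281
c[9] = 2(281) + 3(58) - 3(53) = 577
c[10] = 2(577) + 3(281) - 3(58) = 1823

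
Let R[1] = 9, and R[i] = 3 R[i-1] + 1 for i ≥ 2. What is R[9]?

R[2] = 3*9 + 1 = 28
R[3] = 3*28 + 1 = 85
R[4] = 3*85 + 1 = 256
R[5] = 3*256 + 1 = 769
R[6] = 3*769 + 1 = 2308
R[7] = 3*2308 + 1 = 6925
R[8] = 3*6925 + 1 = 20776
R[9] = 3*20776 + 1 = 62329

62329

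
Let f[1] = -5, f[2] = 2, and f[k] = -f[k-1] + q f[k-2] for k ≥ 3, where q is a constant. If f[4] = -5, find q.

-1

f[3] = -2 - 5q
f[4] = 2 + 7q
So 2 + 7q = -5, giving q = -1.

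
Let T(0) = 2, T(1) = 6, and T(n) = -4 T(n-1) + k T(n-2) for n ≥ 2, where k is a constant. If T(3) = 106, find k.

T(2) = -24 + 2k
T(3) = 96 - 2k
So 96 - 2k = 106, giving k = -5.

-5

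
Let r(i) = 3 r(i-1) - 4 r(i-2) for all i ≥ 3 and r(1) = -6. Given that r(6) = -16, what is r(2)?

8

Let r(2) = x.
r(3) = 24 + 3x
r(4) = 72 + 5x
r(5) = 120 + 3x
r(6) = 72 - 11x
So 72 - 11x = -16, giving x = 8.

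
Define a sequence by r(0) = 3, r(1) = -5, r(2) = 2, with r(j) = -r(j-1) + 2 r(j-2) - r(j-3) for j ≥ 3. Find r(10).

2531

r(3) = -2 + 2*(-5) - 3 = -15
r(4) = -(-15) + 2*2 - (-5) = 24
r(5) = -24 + 2*(-15) - 2 = -56
r(6) = -(-56) + 2*24 - (-15) = 119
r(7) = -119 + 2*(-56) - 24 = -255
r(8) = -(-255) + 2*119 - (-56) = 549
r(9) = -549 + 2*(-255) - 119 = -1178
r(10) = -(-1178) + 2*549 - (-255) = 2531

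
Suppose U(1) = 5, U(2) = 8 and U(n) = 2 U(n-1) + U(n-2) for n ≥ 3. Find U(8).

1702

U(3) = 2*8 + 5 = 21
U(4) = 2*21 + 8 = 50
U(5) = 2*50 + 21 = 121
U(6) = 2*121 + 50 = 292
U(7) = 2*292 + 121 = 705
U(8) = 2*705 + 292 = 1702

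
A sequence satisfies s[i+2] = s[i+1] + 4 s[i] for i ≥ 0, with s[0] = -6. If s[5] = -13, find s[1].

Let s[1] = z.
s[2] = -24 + z
s[3] = -24 + 5z
s[4] = -120 + 9z
s[5] = -216 + 29z
So -216 + 29z = -13, giving z = 7.

7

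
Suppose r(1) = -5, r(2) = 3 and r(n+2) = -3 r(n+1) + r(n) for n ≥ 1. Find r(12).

638628

r(3) = -3*3 + (-5) = -14
r(4) = -3*(-14) + 3 = 45
r(5) = -3*45 + (-14) = -149
r(6) = -3*(-149) + 45 = 492
r(7) = -3*492 + (-149) = -1625
r(8) = -3*(-1625) + 492 = 5367
r(9) = -3*5367 + (-1625) = -17726
r(10) = -3*(-17726) + 5367 = 58545
r(11) = -3*58545 + (-17726) = -193361
r(12) = -3*(-193361) + 58545 = 638628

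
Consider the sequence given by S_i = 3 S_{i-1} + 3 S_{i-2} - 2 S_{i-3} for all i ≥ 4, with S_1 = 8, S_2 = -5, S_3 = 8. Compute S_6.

2

S_4 = 3·8 + 3·(-5) - 2·8 = -7
S_5 = 3·(-7) + 3·8 - 2·(-5) = 13
S_6 = 3·13 + 3·(-7) - 2·8 = 2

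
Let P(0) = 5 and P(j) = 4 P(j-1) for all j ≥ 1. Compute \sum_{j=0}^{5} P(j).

P(1) = 4·5 = 20
P(2) = 4·20 = 80
P(3) = 4·80 = 320
P(4) = 4·320 = 1280
P(5) = 4·1280 = 5120
Sum = 5 + 20 + 80 + 320 + 1280 + 5120 = 6825

6825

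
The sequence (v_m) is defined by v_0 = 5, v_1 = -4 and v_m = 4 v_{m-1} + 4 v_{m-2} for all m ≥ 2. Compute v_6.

v_2 = 4(-4) + 4(5) = 4
v_3 = 4(4) + 4(-4) = 0
v_4 = 4(0) + 4(4) = 16
v_5 = 4(16) + 4(0) = 64
v_6 = 4(64) + 4(16) = 320

320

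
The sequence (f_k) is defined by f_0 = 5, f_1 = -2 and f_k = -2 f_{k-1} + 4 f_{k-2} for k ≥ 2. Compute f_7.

f_2 = -2(-2) + 4(5) = 24
f_3 = -2(24) + 4(-2) = -56
f_4 = -2(-56) + 4(24) = 208
f_5 = -2(208) + 4(-56) = -640
f_6 = -2(-640) + 4(208) = 2112
f_7 = -2(2112) + 4(-640) = -6784

-6784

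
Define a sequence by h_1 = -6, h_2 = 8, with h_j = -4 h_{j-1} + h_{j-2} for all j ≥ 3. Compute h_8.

h_3 = -4(8) + (-6) = -38
h_4 = -4(-38) + 8 = 160
h_5 = -4(160) + (-38) = -678
h_6 = -4(-678) + 160 = 2872
h_7 = -4(2872) + (-678) = -12166
h_8 = -4(-12166) + 2872 = 51536

51536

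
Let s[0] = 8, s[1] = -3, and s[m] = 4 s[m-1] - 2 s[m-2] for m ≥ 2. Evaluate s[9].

s[2] = 4*(-3) - 2*8 = -28
s[3] = 4*(-28) - 2*(-3) = -106
s[4] = 4*(-106) - 2*(-28) = -368
s[5] = 4*(-368) - 2*(-106) = -1260
s[6] = 4*(-1260) - 2*(-368) = -4304
s[7] = 4*(-4304) - 2*(-1260) = -14696
s[8] = 4*(-14696) - 2*(-4304) = -50176
s[9] = 4*(-50176) - 2*(-14696) = -171312

-171312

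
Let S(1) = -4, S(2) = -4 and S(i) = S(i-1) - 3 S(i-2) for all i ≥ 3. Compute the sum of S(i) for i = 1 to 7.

S(3) = (-4) - 3(-4) = 8
S(4) = 8 - 3(-4) = 20
S(5) = 20 - 3(8) = -4
S(6) = (-4) - 3(20) = -64
S(7) = (-64) - 3(-4) = -52
Sum = (-4) + (-4) + 8 + 20 + (-4) + (-64) + (-52) = -100

-100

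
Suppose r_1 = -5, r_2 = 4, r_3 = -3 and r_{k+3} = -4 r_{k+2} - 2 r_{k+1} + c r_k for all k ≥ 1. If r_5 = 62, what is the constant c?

3

r_4 = 4 - 5c
r_5 = -10 + 24c
So -10 + 24c = 62, giving c = 3.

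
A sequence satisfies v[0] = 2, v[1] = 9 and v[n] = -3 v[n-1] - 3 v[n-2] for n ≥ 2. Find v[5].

v[2] = -3·9 - 3·2 = -33
v[3] = -3·(-33) - 3·9 = 72
v[4] = -3·72 - 3·(-33) = -117
v[5] = -3·(-117) - 3·72 = 135

135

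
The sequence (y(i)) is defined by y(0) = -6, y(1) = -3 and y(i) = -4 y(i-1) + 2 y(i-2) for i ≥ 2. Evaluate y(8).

y(2) = -4*(-3) + 2*(-6) = 0
y(3) = -4*0 + 2*(-3) = -6
y(4) = -4*(-6) + 2*0 = 24
y(5) = -4*24 + 2*(-6) = -108
y(6) = -4*(-108) + 2*24 = 480
y(7) = -4*480 + 2*(-108) = -2136
y(8) = -4*(-2136) + 2*480 = 9504

9504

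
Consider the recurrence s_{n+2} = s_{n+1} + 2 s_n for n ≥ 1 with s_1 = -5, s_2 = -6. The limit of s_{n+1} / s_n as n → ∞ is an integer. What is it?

The characteristic equation is r^2 - r - 2 = 0, which factors as (r - 2)(r + 1) = 0.
So the roots are 2 and -1. Since |2| > |-1| and the coefficient of 2^n is non-zero, the ratio tends to 2.

2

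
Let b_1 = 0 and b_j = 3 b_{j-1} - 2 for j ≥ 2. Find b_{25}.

The fixed point is -2/(1 - 3) = 1, so b_j - 1 = 3(b_{j-1} - 1).
Hence b_j = -1·3^{j-1} + 1.
b_{25} = -1·3^{24} + 1 = -1·282429536481 + 1 = -282429536480.

-282429536480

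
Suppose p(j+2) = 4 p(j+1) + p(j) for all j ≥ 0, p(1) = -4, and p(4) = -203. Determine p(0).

Let p(0) = x.
p(2) = -16 + x
p(3) = -68 + 4x
p(4) = -288 + 17x
So -288 + 17x = -203, giving x = 5.

5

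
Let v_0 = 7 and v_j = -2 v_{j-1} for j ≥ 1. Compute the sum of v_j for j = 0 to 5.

-147

v_1 = -2*7 = -14
v_2 = -2*(-14) = 28
v_3 = -2*28 = -56
v_4 = -2*(-56) = 112
v_5 = -2*112 = -224
Sum = 7 + (-14) + 28 + (-56) + 112 + (-224) = -147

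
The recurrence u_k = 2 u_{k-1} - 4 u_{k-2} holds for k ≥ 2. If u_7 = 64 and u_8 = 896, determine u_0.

Rearranging, u_{k-2} = (u_k - 2 u_{k-1}) / -4.
u_6 = (896 - 2·64) / -4 = 768/-4 = -192
u_5 = (64 - 2·(-192)) / -4 = 448/-4 = -112
u_4 = (-192 - 2·(-112)) / -4 = 32/-4 = -8
u_3 = (-112 - 2·(-8)) / -4 = -96/-4 = 24
u_2 = (-8 - 2·24) / -4 = -56/-4 = 14
u_1 = (24 - 2·14) / -4 = -4/-4 = 1
u_0 = (14 - 2·1) / -4 = 12/-4 = -3

-3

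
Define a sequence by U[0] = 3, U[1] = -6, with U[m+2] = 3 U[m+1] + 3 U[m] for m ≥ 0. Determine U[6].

-2349

U[2] = 3(-6) + 3(3) = -9
U[3] = 3(-9) + 3(-6) = -45
U[4] = 3(-45) + 3(-9) = -162
U[5] = 3(-162) + 3(-45) = -621
U[6] = 3(-621) + 3(-162) = -2349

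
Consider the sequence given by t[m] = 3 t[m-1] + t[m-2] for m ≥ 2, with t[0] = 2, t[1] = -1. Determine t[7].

t[2] = 3*(-1) + 2 = -1
t[3] = 3*(-1) + (-1) = -4
t[4] = 3*(-4) + (-1) = -13
t[5] = 3*(-13) + (-4) = -43
t[6] = 3*(-43) + (-13) = -142
t[7] = 3*(-142) + (-43) = -469

-469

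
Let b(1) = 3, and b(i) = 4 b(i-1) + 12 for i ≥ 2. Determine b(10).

b(2) = 4*3 + 12 = 24
b(3) = 4*24 + 12 = 108
b(4) = 4*108 + 12 = 444
b(5) = 4*444 + 12 = 1788
b(6) = 4*1788 + 12 = 7164
b(7) = 4*7164 + 12 = 28668
b(8) = 4*28668 + 12 = 114684
b(9) = 4*114684 + 12 = 458748
b(10) = 4*458748 + 12 = 1835004

1835004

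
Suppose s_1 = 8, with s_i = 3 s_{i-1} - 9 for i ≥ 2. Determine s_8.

7659

s_2 = 3*8 - 9 = 15
s_3 = 3*15 - 9 = 36
s_4 = 3*36 - 9 = 99
s_5 = 3*99 - 9 = 288
s_6 = 3*288 - 9 = 855
s_7 = 3*855 - 9 = 2556
s_8 = 3*2556 - 9 = 7659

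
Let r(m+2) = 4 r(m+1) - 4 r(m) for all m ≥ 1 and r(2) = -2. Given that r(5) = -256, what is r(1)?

Let r(1) = z.
r(3) = -8 - 4z
r(4) = -24 - 16z
r(5) = -64 - 48z
So -64 - 48z = -256, giving z = 4.

4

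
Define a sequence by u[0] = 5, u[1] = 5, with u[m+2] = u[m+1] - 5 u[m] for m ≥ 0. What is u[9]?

5555

u[2] = 5 - 5·5 = -20
u[3] = (-20) - 5·5 = -45
u[4] = (-45) - 5·(-20) = 55
u[5] = 55 - 5·(-45) = 280
u[6] = 280 - 5·55 = 5
u[7] = 5 - 5·280 = -1395
u[8] = (-1395) - 5·5 = -1420
u[9] = (-1420) - 5·(-1395) = 5555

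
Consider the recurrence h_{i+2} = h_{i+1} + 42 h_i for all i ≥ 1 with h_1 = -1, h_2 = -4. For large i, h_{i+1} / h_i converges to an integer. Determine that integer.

7

The characteristic equation is r^2 - r - 42 = 0, which factors as (r - 7)(r + 6) = 0.
So the roots are 7 and -6. Since |7| > |-6| and the coefficient of 7^i is non-zero, the ratio tends to 7.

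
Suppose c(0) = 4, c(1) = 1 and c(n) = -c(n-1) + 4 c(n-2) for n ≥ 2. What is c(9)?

c(2) = -1 + 4(4) = 15
c(3) = -15 + 4(1) = -11
c(4) = -(-11) + 4(15) = 71
c(5) = -71 + 4(-11) = -115
c(6) = -(-115) + 4(71) = 399
c(7) = -399 + 4(-115) = -859
c(8) = -(-859) + 4(399) = 2455
c(9) = -2455 + 4(-859) = -5891

-5891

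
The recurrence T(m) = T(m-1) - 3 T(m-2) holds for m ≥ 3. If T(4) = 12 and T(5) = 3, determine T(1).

-2

Rearranging, T(m-2) = (T(m) - T(m-1)) / -3.
T(3) = (3 - 12) / -3 = -9/-3 = 3
T(2) = (12 - 3) / -3 = 9/-3 = -3
T(1) = (3 - (-3)) / -3 = 6/-3 = -2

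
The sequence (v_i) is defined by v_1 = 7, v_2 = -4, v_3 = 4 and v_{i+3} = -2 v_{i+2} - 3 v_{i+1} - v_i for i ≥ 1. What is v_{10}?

v_4 = -2(4) - 3(-4) - 7 = -3
v_5 = -2(-3) - 3(4) - (-4) = -2
v_6 = -2(-2) - 3(-3) - 4 = 9
v_7 = -2(9) - 3(-2) - (-3) = -9
v_8 = -2(-9) - 3(9) - (-2) = -7
v_9 = -2(-7) - 3(-9) - 9 = 32
v_{10} = -2(32) - 3(-7) - (-9) = -34

-34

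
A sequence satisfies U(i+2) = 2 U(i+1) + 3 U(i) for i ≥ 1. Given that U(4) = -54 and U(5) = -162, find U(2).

Rearranging, U(i-2) = (U(i) - 2 U(i-1)) / 3.
U(3) = (-162 - 2·(-54)) / 3 = -54/3 = -18
U(2) = (-54 - 2·(-18)) / 3 = -18/3 = -6

-6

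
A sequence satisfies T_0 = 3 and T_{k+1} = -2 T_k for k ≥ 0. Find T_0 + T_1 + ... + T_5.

-63

T_1 = -2·3 = -6
T_2 = -2·(-6) = 12
T_3 = -2·12 = -24
T_4 = -2·(-24) = 48
T_5 = -2·48 = -96
Sum = 3 + (-6) + 12 + (-24) + 48 + (-96) = -63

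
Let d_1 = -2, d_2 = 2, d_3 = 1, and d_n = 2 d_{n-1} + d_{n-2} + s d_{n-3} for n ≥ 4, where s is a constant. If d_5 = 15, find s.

d_4 = 4 - 2s
d_5 = 9 - 2s
So 9 - 2s = 15, giving s = -3.

-3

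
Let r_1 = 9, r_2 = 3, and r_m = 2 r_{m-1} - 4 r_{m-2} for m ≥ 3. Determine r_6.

240

r_3 = 2*3 - 4*9 = -30
r_4 = 2*(-30) - 4*3 = -72
r_5 = 2*(-72) - 4*(-30) = -24
r_6 = 2*(-24) - 4*(-72) = 240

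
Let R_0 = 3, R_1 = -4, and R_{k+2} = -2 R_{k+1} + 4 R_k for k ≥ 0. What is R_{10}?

R_2 = -2*(-4) + 4*3 = 20
R_3 = -2*20 + 4*(-4) = -56
R_4 = -2*(-56) + 4*20 = 192
R_5 = -2*192 + 4*(-56) = -608
R_6 = -2*(-608) + 4*192 = 1984
R_7 = -2*1984 + 4*(-608) = -6400
R_8 = -2*(-6400) + 4*1984 = 20736
R_9 = -2*20736 + 4*(-6400) = -67072
R_{10} = -2*(-67072) + 4*20736 = 217088

217088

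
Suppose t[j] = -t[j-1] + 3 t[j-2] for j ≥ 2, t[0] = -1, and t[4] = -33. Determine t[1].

3

Let t[1] = w.
t[2] = -3 - w
t[3] = 3 + 4w
t[4] = -12 - 7w
So -12 - 7w = -33, giving w = 3.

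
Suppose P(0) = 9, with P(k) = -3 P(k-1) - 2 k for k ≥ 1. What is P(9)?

P(1) = -3·9 - 2 = -29
P(2) = -3·(-29) - 4 = 83
P(3) = -3·83 - 6 = -255
P(4) = -3·(-255) - 8 = 757
P(5) = -3·757 - 10 = -2281
P(6) = -3·(-2281) - 12 = 6831
P(7) = -3·6831 - 14 = -20507
P(8) = -3·(-20507) - 16 = 61505
P(9) = -3·61505 - 18 = -184533

-184533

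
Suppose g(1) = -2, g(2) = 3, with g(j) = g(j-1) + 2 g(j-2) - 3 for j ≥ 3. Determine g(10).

g(3) = 3 + 2*(-2) - 3 = -4
g(4) = (-4) + 2*3 - 3 = -1
g(5) = (-1) + 2*(-4) - 3 = -12
g(6) = (-12) + 2*(-1) - 3 = -17
g(7) = (-17) + 2*(-12) - 3 = -44
g(8) = (-44) + 2*(-17) - 3 = -81
g(9) = (-81) + 2*(-44) - 3 = -172
g(10) = (-172) + 2*(-81) - 3 = -337

-337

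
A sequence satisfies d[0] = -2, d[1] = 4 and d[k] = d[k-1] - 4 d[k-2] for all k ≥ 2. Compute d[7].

d[2] = 4 - 4(-2) = 12
d[3] = 12 - 4(4) = -4
d[4] = (-4) - 4(12) = -52
d[5] = (-52) - 4(-4) = -36
d[6] = (-36) - 4(-52) = 172
d[7] = 172 - 4(-36) = 316

316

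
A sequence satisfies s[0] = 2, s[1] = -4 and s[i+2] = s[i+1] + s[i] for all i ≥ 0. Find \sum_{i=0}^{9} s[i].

-242

s[2] = (-4) + 2 = -2
s[3] = (-2) + (-4) = -6
s[4] = (-6) + (-2) = -8
s[5] = (-8) + (-6) = -14
s[6] = (-14) + (-8) = -22
s[7] = (-22) + (-14) = -36
s[8] = (-36) + (-22) = -58
s[9] = (-58) + (-36) = -94
Sum = 2 + (-4) + (-2) + (-6) + (-8) + (-14) + (-22) + (-36) + (-58) + (-94) = -242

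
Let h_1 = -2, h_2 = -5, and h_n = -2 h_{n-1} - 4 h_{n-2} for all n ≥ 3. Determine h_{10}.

-1024

h_3 = -2·(-5) - 4·(-2) = 18
h_4 = -2·18 - 4·(-5) = -16
h_5 = -2·(-16) - 4·18 = -40
h_6 = -2·(-40) - 4·(-16) = 144
h_7 = -2·144 - 4·(-40) = -128
h_8 = -2·(-128) - 4·144 = -320
h_9 = -2·(-320) - 4·(-128) = 1152
h_{10} = -2·1152 - 4·(-320) = -1024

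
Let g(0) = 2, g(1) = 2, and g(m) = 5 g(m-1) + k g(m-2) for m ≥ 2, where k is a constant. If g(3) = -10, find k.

g(2) = 10 + 2k
g(3) = 50 + 12k
So 50 + 12k = -10, giving k = -5.

-5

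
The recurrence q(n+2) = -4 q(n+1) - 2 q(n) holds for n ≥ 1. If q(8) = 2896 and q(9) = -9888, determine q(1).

Rearranging, q(n-2) = (q(n) + 4 q(n-1)) / -2.
q(7) = (-9888 + 4(2896)) / -2 = 1696/-2 = -848
q(6) = (2896 + 4(-848)) / -2 = -496/-2 = 248
q(5) = (-848 + 4(248)) / -2 = 144/-2 = -72
q(4) = (248 + 4(-72)) / -2 = -40/-2 = 20
q(3) = (-72 + 4(20)) / -2 = 8/-2 = -4
q(2) = (20 + 4(-4)) / -2 = 4/-2 = -2
q(1) = (-4 + 4(-2)) / -2 = -12/-2 = 6

6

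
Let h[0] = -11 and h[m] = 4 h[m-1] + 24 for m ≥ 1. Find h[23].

-211106232533000

The fixed point is 24/(1 - 4) = -8, so h[m] + 8 = 4(h[m-1] + 8).
Hence h[m] = -3·4^m - 8.
h[23] = -3·4^{23} - 8 = -3·70368744177664 - 8 = -211106232533000.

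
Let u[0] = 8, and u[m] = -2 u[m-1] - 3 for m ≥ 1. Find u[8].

u[1] = -2·8 - 3 = -19
u[2] = -2·(-19) - 3 = 35
u[3] = -2·35 - 3 = -73
u[4] = -2·(-73) - 3 = 143
u[5] = -2·143 - 3 = -289
u[6] = -2·(-289) - 3 = 575
u[7] = -2·575 - 3 = -1153
u[8] = -2·(-1153) - 3 = 2303

2303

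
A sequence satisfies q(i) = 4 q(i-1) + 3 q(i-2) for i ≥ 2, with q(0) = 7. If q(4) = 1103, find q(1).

Let q(1) = y.
q(2) = 21 + 4y
q(3) = 84 + 19y
q(4) = 399 + 88y
So 399 + 88y = 1103, giving y = 8.

8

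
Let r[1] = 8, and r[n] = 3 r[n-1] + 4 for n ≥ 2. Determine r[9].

r[2] = 3·8 + 4 = 28
r[3] = 3·28 + 4 = 88
r[4] = 3·88 + 4 = 268
r[5] = 3·268 + 4 = 808
r[6] = 3·808 + 4 = 2428
r[7] = 3·2428 + 4 = 7288
r[8] = 3·7288 + 4 = 21868
r[9] = 3·21868 + 4 = 65608

65608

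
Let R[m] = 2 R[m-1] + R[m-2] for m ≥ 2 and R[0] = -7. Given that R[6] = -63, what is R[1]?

2

Let R[1] = x.
R[2] = -7 + 2x
R[3] = -14 + 5x
R[4] = -35 + 12x
R[5] = -84 + 29x
R[6] = -203 + 70x
So -203 + 70x = -63, giving x = 2.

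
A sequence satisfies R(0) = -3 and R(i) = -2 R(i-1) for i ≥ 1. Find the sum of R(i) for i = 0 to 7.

255

R(1) = -2*(-3) = 6
R(2) = -2*6 = -12
R(3) = -2*(-12) = 24
R(4) = -2*24 = -48
R(5) = -2*(-48) = 96
R(6) = -2*96 = -192
R(7) = -2*(-192) = 384
Sum = (-3) + 6 + (-12) + 24 + (-48) + 96 + (-192) + 384 = 255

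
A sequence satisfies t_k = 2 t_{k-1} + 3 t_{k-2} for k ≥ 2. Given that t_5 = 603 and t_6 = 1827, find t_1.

3

Rearranging, t_{k-2} = (t_k - 2 t_{k-1}) / 3.
t_4 = (1827 - 2·603) / 3 = 621/3 = 207
t_3 = (603 - 2·207) / 3 = 189/3 = 63
t_2 = (207 - 2·63) / 3 = 81/3 = 27
t_1 = (63 - 2·27) / 3 = 9/3 = 3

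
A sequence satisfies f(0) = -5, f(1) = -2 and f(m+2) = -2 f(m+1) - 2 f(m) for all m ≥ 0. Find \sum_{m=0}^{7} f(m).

f(2) = -2·(-2) - 2·(-5) = 14
f(3) = -2·14 - 2·(-2) = -24
f(4) = -2·(-24) - 2·14 = 20
f(5) = -2·20 - 2·(-24) = 8
f(6) = -2·8 - 2·20 = -56
f(7) = -2·(-56) - 2·8 = 96
Sum = (-5) + (-2) + 14 + (-24) + 20 + 8 + (-56) + 96 = 51

51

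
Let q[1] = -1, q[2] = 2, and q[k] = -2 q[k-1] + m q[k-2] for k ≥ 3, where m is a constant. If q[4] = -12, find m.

q[3] = -4 - m
q[4] = 8 + 4m
So 8 + 4m = -12, giving m = -5.

-5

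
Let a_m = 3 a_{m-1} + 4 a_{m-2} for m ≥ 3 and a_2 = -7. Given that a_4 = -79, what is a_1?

Let a_1 = z.
a_3 = -21 + 4z
a_4 = -91 + 12z
So -91 + 12z = -79, giving z = 1.

1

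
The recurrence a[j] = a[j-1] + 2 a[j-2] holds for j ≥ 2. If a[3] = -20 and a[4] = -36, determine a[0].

Rearranging, a[j-2] = (a[j] - a[j-1]) / 2.
a[2] = (-36 - (-20)) / 2 = -16/2 = -8
a[1] = (-20 - (-8)) / 2 = -12/2 = -6
a[0] = (-8 - (-6)) / 2 = -2/2 = -1

-1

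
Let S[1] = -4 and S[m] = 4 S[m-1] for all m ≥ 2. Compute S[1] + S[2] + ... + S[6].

-5460

S[2] = 4*(-4) = -16
S[3] = 4*(-16) = -64
S[4] = 4*(-64) = -256
S[5] = 4*(-256) = -1024
S[6] = 4*(-1024) = -4096
Sum = (-4) + (-16) + (-64) + (-256) + (-1024) + (-4096) = -5460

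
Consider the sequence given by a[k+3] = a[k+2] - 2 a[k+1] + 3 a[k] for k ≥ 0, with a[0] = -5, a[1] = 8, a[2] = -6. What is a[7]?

-167

a[3] = (-6) - 2·8 + 3·(-5) = -37
a[4] = (-37) - 2·(-6) + 3·8 = -1
a[5] = (-1) - 2·(-37) + 3·(-6) = 55
a[6] = 55 - 2·(-1) + 3·(-37) = -54
a[7] = (-54) - 2·55 + 3·(-1) = -167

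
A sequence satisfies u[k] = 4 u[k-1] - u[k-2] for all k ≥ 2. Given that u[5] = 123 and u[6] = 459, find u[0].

9

Rearranging, u[k-2] = -(u[k] - 4 u[k-1]).
u[4] = -(459 - 4*123) = 33
u[3] = -(123 - 4*33) = 9
u[2] = -(33 - 4*9) = 3
u[1] = -(9 - 4*3) = 3
u[0] = -(3 - 4*3) = 9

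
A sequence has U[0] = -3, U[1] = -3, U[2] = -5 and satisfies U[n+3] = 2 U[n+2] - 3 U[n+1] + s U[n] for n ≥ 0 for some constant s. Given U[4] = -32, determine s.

U[3] = -1 - 3s
U[4] = 13 - 9s
So 13 - 9s = -32, giving s = 5.

5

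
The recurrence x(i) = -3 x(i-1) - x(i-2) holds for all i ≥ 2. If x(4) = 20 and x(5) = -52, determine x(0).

8

Rearranging, x(i-2) = -(x(i) + 3 x(i-1)).
x(3) = -(-52 + 3*20) = -8
x(2) = -(20 + 3*(-8)) = 4
x(1) = -(-8 + 3*4) = -4
x(0) = -(4 + 3*(-4)) = 8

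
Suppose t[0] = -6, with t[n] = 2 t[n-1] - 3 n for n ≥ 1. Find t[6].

t[1] = 2(-6) - 3 = -15
t[2] = 2(-15) - 6 = -36
t[3] = 2(-36) - 9 = -81
t[4] = 2(-81) - 12 = -174
t[5] = 2(-174) - 15 = -363
t[6] = 2(-363) - 18 = -744

-744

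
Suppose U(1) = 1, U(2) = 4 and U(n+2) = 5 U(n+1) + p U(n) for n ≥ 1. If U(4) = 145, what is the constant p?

5

U(3) = 20 + p
U(4) = 100 + 9p
So 100 + 9p = 145, giving p = 5.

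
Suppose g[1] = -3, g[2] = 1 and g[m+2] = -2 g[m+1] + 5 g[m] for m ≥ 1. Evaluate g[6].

521

g[3] = -2(1) + 5(-3) = -17
g[4] = -2(-17) + 5(1) = 39
g[5] = -2(39) + 5(-17) = -163
g[6] = -2(-163) + 5(39) = 521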